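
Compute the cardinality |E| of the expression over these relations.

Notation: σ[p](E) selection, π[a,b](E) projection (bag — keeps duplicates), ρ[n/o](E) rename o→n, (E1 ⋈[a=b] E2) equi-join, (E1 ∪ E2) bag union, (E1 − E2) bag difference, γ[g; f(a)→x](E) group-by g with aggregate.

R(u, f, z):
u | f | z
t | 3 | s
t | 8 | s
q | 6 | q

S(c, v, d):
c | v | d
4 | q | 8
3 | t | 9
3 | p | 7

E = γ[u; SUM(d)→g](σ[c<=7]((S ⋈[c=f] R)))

Per-node cardinality:
  S → 3
  R → 3
  (S ⋈[c=f] R) → 2
  σ[c<=7]((S ⋈[c=f] R)) → 2
  γ[u; SUM(d)→g](σ[c<=7]((S ⋈[c=f] R))) → 1

|E| = 1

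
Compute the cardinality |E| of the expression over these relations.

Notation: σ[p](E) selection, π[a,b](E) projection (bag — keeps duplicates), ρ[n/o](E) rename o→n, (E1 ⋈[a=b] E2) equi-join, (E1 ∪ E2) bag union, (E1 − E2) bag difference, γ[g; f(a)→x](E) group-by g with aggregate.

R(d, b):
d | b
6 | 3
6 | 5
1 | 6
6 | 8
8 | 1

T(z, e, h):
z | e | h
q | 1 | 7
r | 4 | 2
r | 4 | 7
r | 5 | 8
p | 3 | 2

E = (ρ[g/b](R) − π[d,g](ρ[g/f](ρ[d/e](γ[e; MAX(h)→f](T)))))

Row counts bottom-up:
  R → 5
  ρ[g/b](R) → 5
  T → 5
  γ[e; MAX(h)→f](T) → 4
  ρ[d/e](γ[e; MAX(h)→f](T)) → 4
  ρ[g/f](ρ[d/e](γ[e; MAX(h)→f](T))) → 4
  π[d,g](ρ[g/f](ρ[d/e](γ[e; MAX(h)→f](T)))) → 4
  (ρ[g/b](R) − π[d,g](ρ[g/f](ρ[d/e](γ[e; MAX(h)→f](T))))) → 5

|E| = 5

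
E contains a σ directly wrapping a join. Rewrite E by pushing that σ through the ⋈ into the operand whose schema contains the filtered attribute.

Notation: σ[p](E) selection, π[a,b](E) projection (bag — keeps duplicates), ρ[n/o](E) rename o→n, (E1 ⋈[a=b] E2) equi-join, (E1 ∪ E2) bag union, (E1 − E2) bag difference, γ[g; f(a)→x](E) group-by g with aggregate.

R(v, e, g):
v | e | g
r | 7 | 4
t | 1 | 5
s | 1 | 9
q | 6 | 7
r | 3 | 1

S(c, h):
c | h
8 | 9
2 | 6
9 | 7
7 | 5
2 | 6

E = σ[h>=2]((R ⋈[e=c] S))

σ filters on h, owned by the right side.
E' = (R ⋈[e=c] σ[h>=2](S))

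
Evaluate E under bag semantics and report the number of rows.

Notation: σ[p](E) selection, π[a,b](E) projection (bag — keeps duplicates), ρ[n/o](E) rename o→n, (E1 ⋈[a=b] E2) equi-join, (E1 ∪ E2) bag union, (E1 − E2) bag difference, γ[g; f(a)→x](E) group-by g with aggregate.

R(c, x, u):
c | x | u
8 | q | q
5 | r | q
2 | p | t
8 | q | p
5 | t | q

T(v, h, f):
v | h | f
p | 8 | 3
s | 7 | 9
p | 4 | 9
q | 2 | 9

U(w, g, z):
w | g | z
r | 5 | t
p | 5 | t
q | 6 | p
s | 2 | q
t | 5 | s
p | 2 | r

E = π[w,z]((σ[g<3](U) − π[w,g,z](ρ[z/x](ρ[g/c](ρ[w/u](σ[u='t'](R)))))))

Per-node cardinality:
  U → 6
  σ[g<3](U) → 2
  R → 5
  σ[u='t'](R) → 1
  ρ[w/u](σ[u='t'](R)) → 1
  ρ[g/c](ρ[w/u](σ[u='t'](R))) → 1
  ρ[z/x](ρ[g/c](ρ[w/u](σ[u='t'](R)))) → 1
  π[w,g,z](ρ[z/x](ρ[g/c](ρ[w/u](σ[u='t'](R))))) → 1
  (σ[g<3](U) − π[w,g,z](ρ[z/x](ρ[g/c](ρ[w/u](σ[u='t'](R)))))) → 2
  π[w,z]((σ[g<3](U) − π[w,g,z](ρ[z/x](ρ[g/c](ρ[w/u](σ[u='t'](R))))))) → 2

|E| = 2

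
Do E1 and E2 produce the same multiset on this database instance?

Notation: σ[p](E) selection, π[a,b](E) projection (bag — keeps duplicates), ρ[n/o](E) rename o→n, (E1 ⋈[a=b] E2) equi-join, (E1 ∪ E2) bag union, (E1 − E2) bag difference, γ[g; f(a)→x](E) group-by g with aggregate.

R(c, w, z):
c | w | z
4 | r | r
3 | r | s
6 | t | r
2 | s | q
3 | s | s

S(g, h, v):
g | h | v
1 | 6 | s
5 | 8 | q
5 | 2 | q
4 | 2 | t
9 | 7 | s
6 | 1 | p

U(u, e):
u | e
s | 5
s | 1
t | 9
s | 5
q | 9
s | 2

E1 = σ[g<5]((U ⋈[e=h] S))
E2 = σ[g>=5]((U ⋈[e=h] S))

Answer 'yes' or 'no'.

E1 stepwise |·|:
  U → 6
  S → 6
  (U ⋈[e=h] S) → 3
  σ[g<5]((U ⋈[e=h] S)) → 1
E2 stepwise |·|:
  U → 6
  S → 6
  (U ⋈[e=h] S) → 3
  σ[g>=5]((U ⋈[e=h] S)) → 2

E1 result:
u | e | g | h | v
s | 2 | 4 | 2 | t
E2 result:
u | e | g | h | v
s | 1 | 6 | 1 | p
s | 2 | 5 | 2 | q
Witness: ('s', 1, 6, 1, 'p') appears 0× in E1 but 1× in E2.

no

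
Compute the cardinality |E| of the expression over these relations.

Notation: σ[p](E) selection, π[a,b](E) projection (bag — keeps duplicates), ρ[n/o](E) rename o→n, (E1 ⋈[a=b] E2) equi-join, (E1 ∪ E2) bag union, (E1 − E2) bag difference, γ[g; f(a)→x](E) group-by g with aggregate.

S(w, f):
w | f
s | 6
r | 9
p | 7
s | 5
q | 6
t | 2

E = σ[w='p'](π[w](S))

Per-node cardinality:
  S → 6
  π[w](S) → 6
  σ[w='p'](π[w](S)) → 1

|E| = 1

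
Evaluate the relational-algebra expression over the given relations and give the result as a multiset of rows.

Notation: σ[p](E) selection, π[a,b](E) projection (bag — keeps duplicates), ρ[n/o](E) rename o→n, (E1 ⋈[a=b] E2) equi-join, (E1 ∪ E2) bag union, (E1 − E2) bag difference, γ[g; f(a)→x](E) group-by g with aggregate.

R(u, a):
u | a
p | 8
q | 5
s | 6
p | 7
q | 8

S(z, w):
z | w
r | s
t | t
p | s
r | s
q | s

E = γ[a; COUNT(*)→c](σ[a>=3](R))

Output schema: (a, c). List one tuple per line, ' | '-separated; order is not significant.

Subexpression sizes:
  R → 5
  σ[a>=3](R) → 5
  γ[a; COUNT(*)→c](σ[a>=3](R)) → 4

== RESULT ==
a | c
5 | 1
6 | 1
7 | 1
8 | 2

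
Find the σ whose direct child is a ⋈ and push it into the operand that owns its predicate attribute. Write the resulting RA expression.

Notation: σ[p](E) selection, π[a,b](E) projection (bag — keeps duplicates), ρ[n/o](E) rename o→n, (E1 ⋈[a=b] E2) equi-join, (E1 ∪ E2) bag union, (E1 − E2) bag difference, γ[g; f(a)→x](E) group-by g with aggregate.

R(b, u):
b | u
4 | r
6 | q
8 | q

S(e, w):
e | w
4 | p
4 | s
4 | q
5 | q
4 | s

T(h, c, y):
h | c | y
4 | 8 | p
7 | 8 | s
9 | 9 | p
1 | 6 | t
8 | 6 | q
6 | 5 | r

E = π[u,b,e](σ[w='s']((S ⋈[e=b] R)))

σ filters on w, owned by the left side.
E' = π[u,b,e]((σ[w='s'](S) ⋈[e=b] R))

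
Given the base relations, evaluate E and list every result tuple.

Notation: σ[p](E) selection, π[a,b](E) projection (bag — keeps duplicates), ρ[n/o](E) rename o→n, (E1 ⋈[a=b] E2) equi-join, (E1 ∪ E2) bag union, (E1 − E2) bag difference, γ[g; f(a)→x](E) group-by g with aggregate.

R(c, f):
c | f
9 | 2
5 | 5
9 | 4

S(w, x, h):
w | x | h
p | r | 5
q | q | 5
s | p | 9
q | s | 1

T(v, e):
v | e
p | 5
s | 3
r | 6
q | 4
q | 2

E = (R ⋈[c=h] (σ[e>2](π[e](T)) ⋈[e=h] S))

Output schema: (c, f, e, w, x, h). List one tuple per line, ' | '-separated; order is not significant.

Subexpression sizes:
  R → 3
  T → 5
  π[e](T) → 5
  σ[e>2](π[e](T)) → 4
  S → 4
  (σ[e>2](π[e](T)) ⋈[e=h] S) → 2
  (R ⋈[c=h] (σ[e>2](π[e](T)) ⋈[e=h] S)) → 2

== RESULT ==
c | f | e | w | x | h
5 | 5 | 5 | p | r | 5
5 | 5 | 5 | q | q | 5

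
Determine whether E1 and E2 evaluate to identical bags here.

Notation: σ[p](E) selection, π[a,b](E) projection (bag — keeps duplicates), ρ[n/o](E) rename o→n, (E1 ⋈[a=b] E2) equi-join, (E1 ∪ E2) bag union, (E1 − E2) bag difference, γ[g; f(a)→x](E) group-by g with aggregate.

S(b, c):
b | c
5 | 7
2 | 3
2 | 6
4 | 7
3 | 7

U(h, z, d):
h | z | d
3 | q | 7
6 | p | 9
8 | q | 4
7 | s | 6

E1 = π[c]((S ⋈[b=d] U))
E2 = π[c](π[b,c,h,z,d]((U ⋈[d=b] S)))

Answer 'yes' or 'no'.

E1 row counts bottom-up:
  S → 5
  U → 4
  (S ⋈[b=d] U) → 1
  π[c]((S ⋈[b=d] U)) → 1
E2 row counts bottom-up:
  U → 4
  S → 5
  (U ⋈[d=b] S) → 1
  π[b,c,h,z,d]((U ⋈[d=b] S)) → 1
  π[c](π[b,c,h,z,d]((U ⋈[d=b] S))) → 1

E1 and E2 produce the same multiset:
c
7

yes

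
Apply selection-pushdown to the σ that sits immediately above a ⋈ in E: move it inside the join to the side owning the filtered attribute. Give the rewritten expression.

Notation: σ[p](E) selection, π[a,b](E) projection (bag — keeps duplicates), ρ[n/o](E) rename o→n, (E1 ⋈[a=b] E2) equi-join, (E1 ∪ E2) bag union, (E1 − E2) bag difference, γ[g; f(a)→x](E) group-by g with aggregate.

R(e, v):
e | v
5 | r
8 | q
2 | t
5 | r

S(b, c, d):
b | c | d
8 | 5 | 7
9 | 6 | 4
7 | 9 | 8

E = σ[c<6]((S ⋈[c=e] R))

σ filters on c, owned by the left side.
E' = (σ[c<6](S) ⋈[c=e] R)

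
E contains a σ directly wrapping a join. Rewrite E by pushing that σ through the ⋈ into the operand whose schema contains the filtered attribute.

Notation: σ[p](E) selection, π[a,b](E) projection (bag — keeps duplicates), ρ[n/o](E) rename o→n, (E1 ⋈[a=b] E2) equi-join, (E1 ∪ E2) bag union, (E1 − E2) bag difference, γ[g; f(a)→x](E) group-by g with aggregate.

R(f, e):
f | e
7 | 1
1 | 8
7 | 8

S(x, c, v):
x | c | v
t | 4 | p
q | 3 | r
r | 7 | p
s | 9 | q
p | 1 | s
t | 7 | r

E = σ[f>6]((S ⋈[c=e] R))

σ filters on f, owned by the right side.
E' = (S ⋈[c=e] σ[f>6](R))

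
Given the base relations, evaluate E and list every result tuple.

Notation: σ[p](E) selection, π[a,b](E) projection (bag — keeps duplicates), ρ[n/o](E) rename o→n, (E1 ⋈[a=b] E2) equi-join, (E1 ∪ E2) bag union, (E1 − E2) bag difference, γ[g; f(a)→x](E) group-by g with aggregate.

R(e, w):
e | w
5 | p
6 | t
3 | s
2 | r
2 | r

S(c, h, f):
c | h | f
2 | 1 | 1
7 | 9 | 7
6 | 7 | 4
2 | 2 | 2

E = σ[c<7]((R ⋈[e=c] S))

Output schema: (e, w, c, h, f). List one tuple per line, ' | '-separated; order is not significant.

Subexpression sizes:
  R → 5
  S → 4
  (R ⋈[e=c] S) → 5
  σ[c<7]((R ⋈[e=c] S)) → 5

== RESULT ==
e | w | c | h | f
2 | r | 2 | 1 | 1
2 | r | 2 | 1 | 1
2 | r | 2 | 2 | 2
2 | r | 2 | 2 | 2
6 | t | 6 | 7 | 4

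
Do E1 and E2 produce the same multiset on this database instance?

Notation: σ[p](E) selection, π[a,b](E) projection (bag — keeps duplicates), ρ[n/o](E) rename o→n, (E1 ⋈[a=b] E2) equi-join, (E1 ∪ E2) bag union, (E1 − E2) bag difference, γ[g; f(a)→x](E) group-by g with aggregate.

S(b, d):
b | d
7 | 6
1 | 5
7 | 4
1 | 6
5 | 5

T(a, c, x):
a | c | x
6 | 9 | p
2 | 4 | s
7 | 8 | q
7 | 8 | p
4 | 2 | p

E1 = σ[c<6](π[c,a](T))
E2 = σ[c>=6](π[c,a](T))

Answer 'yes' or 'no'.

E1 subexpression sizes:
  T → 5
  π[c,a](T) → 5
  σ[c<6](π[c,a](T)) → 2
E2 subexpression sizes:
  T → 5
  π[c,a](T) → 5
  σ[c>=6](π[c,a](T)) → 3

E1 result:
c | a
2 | 4
4 | 2
E2 result:
c | a
8 | 7
8 | 7
9 | 6
Witness: (8, 7) appears 0× in E1 but 2× in E2.

no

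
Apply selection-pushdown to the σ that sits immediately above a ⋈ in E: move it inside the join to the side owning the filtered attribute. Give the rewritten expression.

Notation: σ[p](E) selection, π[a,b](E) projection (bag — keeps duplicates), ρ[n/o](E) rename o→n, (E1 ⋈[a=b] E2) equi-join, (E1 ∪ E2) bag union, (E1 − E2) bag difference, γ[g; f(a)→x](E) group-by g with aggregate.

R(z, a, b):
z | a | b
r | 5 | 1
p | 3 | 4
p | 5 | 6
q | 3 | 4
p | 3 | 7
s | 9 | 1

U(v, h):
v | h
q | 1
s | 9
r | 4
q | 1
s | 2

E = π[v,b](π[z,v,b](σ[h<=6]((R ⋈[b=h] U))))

σ filters on h, owned by the right side.
E' = π[v,b](π[z,v,b]((R ⋈[b=h] σ[h<=6](U))))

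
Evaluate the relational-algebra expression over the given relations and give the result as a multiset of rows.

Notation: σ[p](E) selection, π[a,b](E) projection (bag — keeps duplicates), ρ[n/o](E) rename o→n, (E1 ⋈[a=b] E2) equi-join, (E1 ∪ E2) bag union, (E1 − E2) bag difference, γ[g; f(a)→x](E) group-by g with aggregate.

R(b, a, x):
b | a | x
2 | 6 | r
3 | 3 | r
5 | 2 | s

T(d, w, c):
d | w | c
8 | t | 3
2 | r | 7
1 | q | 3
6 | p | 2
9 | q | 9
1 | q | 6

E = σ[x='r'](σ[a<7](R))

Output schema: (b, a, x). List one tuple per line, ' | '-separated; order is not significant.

Stepwise |·|:
  R → 3
  σ[a<7](R) → 3
  σ[x='r'](σ[a<7](R)) → 2

== RESULT ==
b | a | x
2 | 6 | r
3 | 3 | r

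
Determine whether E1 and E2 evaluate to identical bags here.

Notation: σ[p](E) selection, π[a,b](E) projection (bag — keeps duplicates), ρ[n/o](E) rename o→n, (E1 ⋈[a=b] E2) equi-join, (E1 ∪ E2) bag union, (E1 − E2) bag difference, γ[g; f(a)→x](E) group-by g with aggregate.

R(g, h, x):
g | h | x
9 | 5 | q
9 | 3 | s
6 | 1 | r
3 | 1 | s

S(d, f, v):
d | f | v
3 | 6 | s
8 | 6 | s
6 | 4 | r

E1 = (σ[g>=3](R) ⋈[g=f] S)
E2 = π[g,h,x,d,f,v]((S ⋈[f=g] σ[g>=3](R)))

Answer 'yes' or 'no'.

E1 per-node cardinality:
  R → 4
  σ[g>=3](R) → 4
  S → 3
  (σ[g>=3](R) ⋈[g=f] S) → 2
E2 per-node cardinality:
  S → 3
  R → 4
  σ[g>=3](R) → 4
  (S ⋈[f=g] σ[g>=3](R)) → 2
  π[g,h,x,d,f,v]((S ⋈[f=g] σ[g>=3](R))) → 2

E1 and E2 produce the same multiset:
g | h | x | d | f | v
6 | 1 | r | 3 | 6 | s
6 | 1 | r | 8 | 6 | s

yes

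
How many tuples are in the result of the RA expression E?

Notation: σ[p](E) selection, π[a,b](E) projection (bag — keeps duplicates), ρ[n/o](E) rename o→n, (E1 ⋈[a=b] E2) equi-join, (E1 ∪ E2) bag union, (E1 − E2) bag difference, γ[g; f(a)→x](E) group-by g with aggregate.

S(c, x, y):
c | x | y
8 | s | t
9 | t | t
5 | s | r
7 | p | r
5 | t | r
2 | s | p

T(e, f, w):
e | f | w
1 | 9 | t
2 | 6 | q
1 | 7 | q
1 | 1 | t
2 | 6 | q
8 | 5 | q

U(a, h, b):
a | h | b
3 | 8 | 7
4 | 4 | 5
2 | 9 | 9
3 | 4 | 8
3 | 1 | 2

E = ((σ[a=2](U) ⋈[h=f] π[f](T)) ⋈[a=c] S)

Per-node cardinality:
  U → 5
  σ[a=2](U) → 1
  T → 6
  π[f](T) → 6
  (σ[a=2](U) ⋈[h=f] π[f](T)) → 1
  S → 6
  ((σ[a=2](U) ⋈[h=f] π[f](T)) ⋈[a=c] S) → 1

|E| = 1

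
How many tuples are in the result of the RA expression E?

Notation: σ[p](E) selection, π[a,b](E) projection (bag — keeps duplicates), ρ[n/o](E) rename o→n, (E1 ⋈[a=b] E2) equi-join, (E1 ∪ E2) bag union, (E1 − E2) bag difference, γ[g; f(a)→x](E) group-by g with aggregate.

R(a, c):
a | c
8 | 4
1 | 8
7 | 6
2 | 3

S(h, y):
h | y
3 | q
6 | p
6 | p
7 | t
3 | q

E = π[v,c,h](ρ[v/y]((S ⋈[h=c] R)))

Stepwise |·|:
  S → 5
  R → 4
  (S ⋈[h=c] R) → 4
  ρ[v/y]((S ⋈[h=c] R)) → 4
  π[v,c,h](ρ[v/y]((S ⋈[h=c] R))) → 4

|E| = 4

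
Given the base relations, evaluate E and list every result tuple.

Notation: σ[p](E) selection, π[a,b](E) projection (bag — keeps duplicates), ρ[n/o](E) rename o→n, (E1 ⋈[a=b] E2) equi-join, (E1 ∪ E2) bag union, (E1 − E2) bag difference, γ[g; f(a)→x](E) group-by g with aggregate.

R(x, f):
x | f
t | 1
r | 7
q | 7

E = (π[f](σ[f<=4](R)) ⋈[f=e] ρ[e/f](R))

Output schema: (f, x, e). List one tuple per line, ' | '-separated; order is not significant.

Subexpression sizes:
  R → 3
  σ[f<=4](R) → 1
  π[f](σ[f<=4](R)) → 1
  R → 3
  ρ[e/f](R) → 3
  (π[f](σ[f<=4](R)) ⋈[f=e] ρ[e/f](R)) → 1

== RESULT ==
f | x | e
1 | t | 1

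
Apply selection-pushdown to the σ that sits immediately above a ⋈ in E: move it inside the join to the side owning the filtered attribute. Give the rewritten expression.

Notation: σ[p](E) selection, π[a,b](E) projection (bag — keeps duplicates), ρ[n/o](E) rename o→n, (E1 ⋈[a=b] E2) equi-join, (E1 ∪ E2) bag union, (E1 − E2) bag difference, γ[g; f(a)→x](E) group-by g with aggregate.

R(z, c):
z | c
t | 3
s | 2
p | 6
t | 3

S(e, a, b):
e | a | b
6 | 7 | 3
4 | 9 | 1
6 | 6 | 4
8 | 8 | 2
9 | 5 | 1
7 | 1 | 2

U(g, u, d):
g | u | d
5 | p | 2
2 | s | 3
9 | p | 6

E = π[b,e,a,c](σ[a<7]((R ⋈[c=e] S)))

σ filters on a, owned by the right side.
E' = π[b,e,a,c]((R ⋈[c=e] σ[a<7](S)))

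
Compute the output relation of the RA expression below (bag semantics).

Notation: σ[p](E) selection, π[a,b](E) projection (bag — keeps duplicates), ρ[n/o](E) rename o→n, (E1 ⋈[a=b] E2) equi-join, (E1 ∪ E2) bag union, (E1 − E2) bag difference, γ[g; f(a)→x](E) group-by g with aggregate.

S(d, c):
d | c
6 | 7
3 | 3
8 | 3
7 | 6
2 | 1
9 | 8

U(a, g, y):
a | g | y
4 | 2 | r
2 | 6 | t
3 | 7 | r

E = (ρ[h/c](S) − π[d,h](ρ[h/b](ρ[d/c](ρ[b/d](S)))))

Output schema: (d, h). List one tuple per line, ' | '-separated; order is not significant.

Subexpression sizes:
  S → 6
  ρ[h/c](S) → 6
  S → 6
  ρ[b/d](S) → 6
  ρ[d/c](ρ[b/d](S)) → 6
  ρ[h/b](ρ[d/c](ρ[b/d](S))) → 6
  π[d,h](ρ[h/b](ρ[d/c](ρ[b/d](S)))) → 6
  (ρ[h/c](S) − π[d,h](ρ[h/b](ρ[d/c](ρ[b/d](S))))) → 3

== RESULT ==
d | h
2 | 1
8 | 3
9 | 8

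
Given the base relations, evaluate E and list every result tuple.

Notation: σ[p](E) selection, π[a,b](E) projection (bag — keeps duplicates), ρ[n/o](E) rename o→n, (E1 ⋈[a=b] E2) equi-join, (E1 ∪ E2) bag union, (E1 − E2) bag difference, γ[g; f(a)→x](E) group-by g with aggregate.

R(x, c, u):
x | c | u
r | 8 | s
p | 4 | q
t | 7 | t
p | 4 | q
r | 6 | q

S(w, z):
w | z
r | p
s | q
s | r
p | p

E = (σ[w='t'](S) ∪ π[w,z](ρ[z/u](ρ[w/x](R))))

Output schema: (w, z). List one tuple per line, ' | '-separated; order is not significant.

Subexpression sizes:
  S → 4
  σ[w='t'](S) → 0
  R → 5
  ρ[w/x](R) → 5
  ρ[z/u](ρ[w/x](R)) → 5
  π[w,z](ρ[z/u](ρ[w/x](R))) → 5
  (σ[w='t'](S) ∪ π[w,z](ρ[z/u](ρ[w/x](R)))) → 5

== RESULT ==
w | z
p | q
p | q
r | q
r | s
t | t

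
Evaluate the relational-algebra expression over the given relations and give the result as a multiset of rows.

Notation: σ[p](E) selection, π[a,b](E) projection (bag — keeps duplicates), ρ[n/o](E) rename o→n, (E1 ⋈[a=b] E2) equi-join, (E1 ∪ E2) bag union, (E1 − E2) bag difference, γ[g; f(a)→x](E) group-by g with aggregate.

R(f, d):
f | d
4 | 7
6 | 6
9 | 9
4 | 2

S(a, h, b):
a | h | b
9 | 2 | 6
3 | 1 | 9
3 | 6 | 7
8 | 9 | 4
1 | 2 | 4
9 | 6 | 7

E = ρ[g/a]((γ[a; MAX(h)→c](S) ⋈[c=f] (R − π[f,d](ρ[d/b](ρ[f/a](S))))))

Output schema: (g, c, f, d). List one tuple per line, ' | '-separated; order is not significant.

Per-node cardinality:
  S → 6
  γ[a; MAX(h)→c](S) → 4
  R → 4
  S → 6
  ρ[f/a](S) → 6
  ρ[d/b](ρ[f/a](S)) → 6
  π[f,d](ρ[d/b](ρ[f/a](S))) → 6
  (R − π[f,d](ρ[d/b](ρ[f/a](S)))) → 4
  (γ[a; MAX(h)→c](S) ⋈[c=f] (R − π[f,d](ρ[d/b](ρ[f/a](S))))) → 3
  ρ[g/a]((γ[a; MAX(h)→c](S) ⋈[c=f] (R − π[f,d](ρ[d/b](ρ[f/a](S)))))) → 3

== RESULT ==
g | c | f | d
3 | 6 | 6 | 6
8 | 9 | 9 | 9
9 | 6 | 6 | 6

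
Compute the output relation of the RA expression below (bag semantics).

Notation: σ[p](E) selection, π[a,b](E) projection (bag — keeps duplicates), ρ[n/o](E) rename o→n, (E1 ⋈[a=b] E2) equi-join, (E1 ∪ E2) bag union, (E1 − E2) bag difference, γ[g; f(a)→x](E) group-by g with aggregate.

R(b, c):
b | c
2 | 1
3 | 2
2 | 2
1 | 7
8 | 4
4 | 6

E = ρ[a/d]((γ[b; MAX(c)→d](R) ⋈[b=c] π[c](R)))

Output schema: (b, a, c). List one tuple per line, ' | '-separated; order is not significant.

Per-node cardinality:
  R → 6
  γ[b; MAX(c)→d](R) → 5
  R → 6
  π[c](R) → 6
  (γ[b; MAX(c)→d](R) ⋈[b=c] π[c](R)) → 4
  ρ[a/d]((γ[b; MAX(c)→d](R) ⋈[b=c] π[c](R))) → 4

== RESULT ==
b | a | c
1 | 7 | 1
2 | 2 | 2
2 | 2 | 2
4 | 6 | 4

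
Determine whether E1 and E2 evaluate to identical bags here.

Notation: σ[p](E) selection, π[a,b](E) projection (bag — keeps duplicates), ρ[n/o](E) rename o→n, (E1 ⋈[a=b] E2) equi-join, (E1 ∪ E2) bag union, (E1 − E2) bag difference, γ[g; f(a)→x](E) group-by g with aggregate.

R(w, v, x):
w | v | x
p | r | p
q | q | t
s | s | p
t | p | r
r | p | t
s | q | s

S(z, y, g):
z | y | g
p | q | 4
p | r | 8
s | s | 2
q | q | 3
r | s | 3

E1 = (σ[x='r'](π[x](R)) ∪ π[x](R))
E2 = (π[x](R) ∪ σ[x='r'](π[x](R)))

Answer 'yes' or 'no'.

E1 row counts bottom-up:
  R → 6
  π[x](R) → 6
  σ[x='r'](π[x](R)) → 1
  R → 6
  π[x](R) → 6
  (σ[x='r'](π[x](R)) ∪ π[x](R)) → 7
E2 row counts bottom-up:
  R → 6
  π[x](R) → 6
  R → 6
  π[x](R) → 6
  σ[x='r'](π[x](R)) → 1
  (π[x](R) ∪ σ[x='r'](π[x](R))) → 7

E1 and E2 produce the same multiset:
x
p
p
r
r
s
t
t

yes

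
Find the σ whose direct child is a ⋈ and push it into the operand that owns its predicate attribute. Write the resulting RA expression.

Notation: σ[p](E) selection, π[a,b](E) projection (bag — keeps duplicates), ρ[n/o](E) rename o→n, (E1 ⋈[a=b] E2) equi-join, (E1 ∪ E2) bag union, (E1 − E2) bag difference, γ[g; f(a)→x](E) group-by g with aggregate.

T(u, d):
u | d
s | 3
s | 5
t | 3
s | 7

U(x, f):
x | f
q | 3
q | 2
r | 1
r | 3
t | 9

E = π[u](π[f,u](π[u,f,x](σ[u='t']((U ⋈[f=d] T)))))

σ filters on u, owned by the right side.
E' = π[u](π[f,u](π[u,f,x]((U ⋈[f=d] σ[u='t'](T)))))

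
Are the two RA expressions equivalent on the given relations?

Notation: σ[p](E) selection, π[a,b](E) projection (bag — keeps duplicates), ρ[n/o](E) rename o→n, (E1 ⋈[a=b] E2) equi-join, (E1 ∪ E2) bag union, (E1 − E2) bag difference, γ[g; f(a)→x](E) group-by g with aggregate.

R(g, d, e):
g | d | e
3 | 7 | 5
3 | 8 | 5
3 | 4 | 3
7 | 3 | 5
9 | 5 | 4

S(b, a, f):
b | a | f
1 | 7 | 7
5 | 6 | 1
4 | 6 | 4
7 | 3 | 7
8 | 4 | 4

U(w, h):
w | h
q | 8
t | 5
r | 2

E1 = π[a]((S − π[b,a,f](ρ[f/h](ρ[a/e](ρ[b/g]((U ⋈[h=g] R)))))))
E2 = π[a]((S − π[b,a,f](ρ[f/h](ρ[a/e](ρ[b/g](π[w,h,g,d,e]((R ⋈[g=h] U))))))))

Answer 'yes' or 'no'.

E1 per-node cardinality:
  S → 5
  U → 3
  R → 5
  (U ⋈[h=g] R) → 0
  ρ[b/g]((U ⋈[h=g] R)) → 0
  ρ[a/e](ρ[b/g]((U ⋈[h=g] R))) → 0
  ρ[f/h](ρ[a/e](ρ[b/g]((U ⋈[h=g] R)))) → 0
  π[b,a,f](ρ[f/h](ρ[a/e](ρ[b/g]((U ⋈[h=g] R))))) → 0
  (S − π[b,a,f](ρ[f/h](ρ[a/e](ρ[b/g]((U ⋈[h=g] R)))))) → 5
  π[a]((S − π[b,a,f](ρ[f/h](ρ[a/e](ρ[b/g]((U ⋈[h=g] R))))))) → 5
E2 per-node cardinality:
  S → 5
  R → 5
  U → 3
  (R ⋈[g=h] U) → 0
  π[w,h,g,d,e]((R ⋈[g=h] U)) → 0
  ρ[b/g](π[w,h,g,d,e]((R ⋈[g=h] U))) → 0
  ρ[a/e](ρ[b/g](π[w,h,g,d,e]((R ⋈[g=h] U)))) → 0
  ρ[f/h](ρ[a/e](ρ[b/g](π[w,h,g,d,e]((R ⋈[g=h] U))))) → 0
  π[b,a,f](ρ[f/h](ρ[a/e](ρ[b/g](π[w,h,g,d,e]((R ⋈[g=h] U)))))) → 0
  (S − π[b,a,f](ρ[f/h](ρ[a/e](ρ[b/g](π[w,h,g,d,e]((R ⋈[g=h] U))))))) → 5
  π[a]((S − π[b,a,f](ρ[f/h](ρ[a/e](ρ[b/g](π[w,h,g,d,e]((R ⋈[g=h] U)))))))) → 5

E1 and E2 produce the same multiset:
a
3
4
6
6
7

yes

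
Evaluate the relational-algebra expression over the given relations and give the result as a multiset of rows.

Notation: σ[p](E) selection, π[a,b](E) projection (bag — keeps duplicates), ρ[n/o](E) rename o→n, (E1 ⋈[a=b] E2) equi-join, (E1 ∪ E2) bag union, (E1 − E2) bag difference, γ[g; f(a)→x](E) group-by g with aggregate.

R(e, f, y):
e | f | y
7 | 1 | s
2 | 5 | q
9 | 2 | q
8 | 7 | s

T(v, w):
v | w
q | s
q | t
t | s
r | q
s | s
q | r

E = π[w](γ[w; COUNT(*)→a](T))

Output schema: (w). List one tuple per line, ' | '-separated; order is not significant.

Subexpression sizes:
  T → 6
  γ[w; COUNT(*)→a](T) → 4
  π[w](γ[w; COUNT(*)→a](T)) → 4

== RESULT ==
w
q
r
s
t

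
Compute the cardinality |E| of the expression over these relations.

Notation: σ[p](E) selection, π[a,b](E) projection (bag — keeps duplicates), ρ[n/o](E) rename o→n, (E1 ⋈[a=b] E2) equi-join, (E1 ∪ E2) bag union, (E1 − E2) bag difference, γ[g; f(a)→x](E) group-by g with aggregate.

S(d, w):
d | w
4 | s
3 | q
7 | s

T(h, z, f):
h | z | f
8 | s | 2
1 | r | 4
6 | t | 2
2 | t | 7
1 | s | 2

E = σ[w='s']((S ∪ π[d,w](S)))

Per-node cardinality:
  S → 3
  S → 3
  π[d,w](S) → 3
  (S ∪ π[d,w](S)) → 6
  σ[w='s']((S ∪ π[d,w](S))) → 4

|E| = 4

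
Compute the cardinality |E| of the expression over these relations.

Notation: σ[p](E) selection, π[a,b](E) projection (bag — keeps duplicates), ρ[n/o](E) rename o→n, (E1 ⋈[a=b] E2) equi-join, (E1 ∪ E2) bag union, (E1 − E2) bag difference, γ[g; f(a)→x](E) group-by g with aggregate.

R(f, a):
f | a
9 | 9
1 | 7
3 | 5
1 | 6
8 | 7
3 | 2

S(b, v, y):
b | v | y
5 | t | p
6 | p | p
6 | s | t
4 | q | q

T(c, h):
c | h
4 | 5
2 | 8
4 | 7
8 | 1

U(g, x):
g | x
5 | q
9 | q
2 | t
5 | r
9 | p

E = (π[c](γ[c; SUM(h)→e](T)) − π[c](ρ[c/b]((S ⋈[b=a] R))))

Per-node cardinality:
  T → 4
  γ[c; SUM(h)→e](T) → 3
  π[c](γ[c; SUM(h)→e](T)) → 3
  S → 4
  R → 6
  (S ⋈[b=a] R) → 3
  ρ[c/b]((S ⋈[b=a] R)) → 3
  π[c](ρ[c/b]((S ⋈[b=a] R))) → 3
  (π[c](γ[c; SUM(h)→e](T)) − π[c](ρ[c/b]((S ⋈[b=a] R)))) → 3

|E| = 3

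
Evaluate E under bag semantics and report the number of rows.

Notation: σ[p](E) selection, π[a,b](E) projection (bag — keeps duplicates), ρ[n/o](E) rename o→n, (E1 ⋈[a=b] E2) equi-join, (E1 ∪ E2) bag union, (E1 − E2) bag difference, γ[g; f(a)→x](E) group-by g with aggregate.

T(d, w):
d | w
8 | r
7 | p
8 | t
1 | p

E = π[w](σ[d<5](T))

Stepwise |·|:
  T → 4
  σ[d<5](T) → 1
  π[w](σ[d<5](T)) → 1

|E| = 1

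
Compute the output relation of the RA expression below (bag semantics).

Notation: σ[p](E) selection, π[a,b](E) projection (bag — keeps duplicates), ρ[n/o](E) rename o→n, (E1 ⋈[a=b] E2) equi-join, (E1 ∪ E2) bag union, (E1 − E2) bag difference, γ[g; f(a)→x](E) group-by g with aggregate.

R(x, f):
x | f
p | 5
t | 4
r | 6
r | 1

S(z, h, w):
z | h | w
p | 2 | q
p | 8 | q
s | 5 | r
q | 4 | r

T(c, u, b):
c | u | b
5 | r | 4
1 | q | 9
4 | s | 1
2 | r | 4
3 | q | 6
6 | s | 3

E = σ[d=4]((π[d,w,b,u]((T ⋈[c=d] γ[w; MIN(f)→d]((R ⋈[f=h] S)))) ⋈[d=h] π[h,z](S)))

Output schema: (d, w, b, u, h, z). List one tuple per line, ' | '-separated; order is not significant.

Per-node cardinality:
  T → 6
  R → 4
  S → 4
  (R ⋈[f=h] S) → 2
  γ[w; MIN(f)→d]((R ⋈[f=h] S)) → 1
  (T ⋈[c=d] γ[w; MIN(f)→d]((R ⋈[f=h] S))) → 1
  π[d,w,b,u]((T ⋈[c=d] γ[w; MIN(f)→d]((R ⋈[f=h] S)))) → 1
  S → 4
  π[h,z](S) → 4
  (π[d,w,b,u]((T ⋈[c=d] γ[w; MIN(f)→d]((R ⋈[f=h] S)))) ⋈[d=h] π[h,z](S)) → 1
  σ[d=4]((π[d,w,b,u]((T ⋈[c=d] γ[w; MIN(f)→d]((R ⋈[f=h] S)))) ⋈[d=h] π[h,z](S))) → 1

== RESULT ==
d | w | b | u | h | z
4 | r | 1 | s | 4 | q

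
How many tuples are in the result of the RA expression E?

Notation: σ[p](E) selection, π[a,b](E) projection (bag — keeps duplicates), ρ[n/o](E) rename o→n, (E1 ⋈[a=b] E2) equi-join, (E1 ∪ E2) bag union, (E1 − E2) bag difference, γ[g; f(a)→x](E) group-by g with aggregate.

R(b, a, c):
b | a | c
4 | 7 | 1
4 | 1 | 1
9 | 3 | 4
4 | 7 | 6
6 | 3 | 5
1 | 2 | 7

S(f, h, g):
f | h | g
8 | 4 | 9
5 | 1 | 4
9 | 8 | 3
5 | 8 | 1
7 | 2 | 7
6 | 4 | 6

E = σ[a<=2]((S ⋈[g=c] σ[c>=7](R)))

Subexpression sizes:
  S → 6
  R → 6
  σ[c>=7](R) → 1
  (S ⋈[g=c] σ[c>=7](R)) → 1
  σ[a<=2]((S ⋈[g=c] σ[c>=7](R))) → 1

|E| = 1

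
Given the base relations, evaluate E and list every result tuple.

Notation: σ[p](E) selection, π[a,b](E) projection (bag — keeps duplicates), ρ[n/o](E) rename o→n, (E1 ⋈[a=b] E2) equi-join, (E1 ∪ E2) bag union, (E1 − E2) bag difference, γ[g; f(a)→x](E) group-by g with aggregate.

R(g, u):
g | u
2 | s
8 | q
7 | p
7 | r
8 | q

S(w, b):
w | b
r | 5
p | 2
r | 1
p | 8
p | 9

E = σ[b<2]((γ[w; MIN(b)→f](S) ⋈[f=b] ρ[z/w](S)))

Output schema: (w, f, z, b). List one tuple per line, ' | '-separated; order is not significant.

Stepwise |·|:
  S → 5
  γ[w; MIN(b)→f](S) → 2
  S → 5
  ρ[z/w](S) → 5
  (γ[w; MIN(b)→f](S) ⋈[f=b] ρ[z/w](S)) → 2
  σ[b<2]((γ[w; MIN(b)→f](S) ⋈[f=b] ρ[z/w](S))) → 1

== RESULT ==
w | f | z | b
r | 1 | r | 1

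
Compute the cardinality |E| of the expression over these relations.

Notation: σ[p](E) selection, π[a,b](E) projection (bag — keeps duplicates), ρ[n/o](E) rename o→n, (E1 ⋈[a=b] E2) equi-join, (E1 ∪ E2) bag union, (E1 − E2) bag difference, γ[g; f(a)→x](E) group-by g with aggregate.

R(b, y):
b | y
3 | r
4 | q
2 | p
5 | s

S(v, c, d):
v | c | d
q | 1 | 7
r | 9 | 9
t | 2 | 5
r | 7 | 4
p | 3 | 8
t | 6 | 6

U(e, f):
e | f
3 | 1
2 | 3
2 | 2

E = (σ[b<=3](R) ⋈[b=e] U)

Per-node cardinality:
  R → 4
  σ[b<=3](R) → 2
  U → 3
  (σ[b<=3](R) ⋈[b=e] U) → 3

|E| = 3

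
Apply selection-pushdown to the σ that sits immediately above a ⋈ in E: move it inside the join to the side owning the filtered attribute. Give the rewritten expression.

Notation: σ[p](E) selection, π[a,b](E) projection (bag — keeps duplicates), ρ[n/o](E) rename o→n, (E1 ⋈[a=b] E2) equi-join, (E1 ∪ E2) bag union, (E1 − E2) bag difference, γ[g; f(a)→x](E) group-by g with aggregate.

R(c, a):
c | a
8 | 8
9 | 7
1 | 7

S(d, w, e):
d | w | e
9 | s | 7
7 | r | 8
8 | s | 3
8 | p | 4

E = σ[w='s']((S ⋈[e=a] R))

σ filters on w, owned by the left side.
E' = (σ[w='s'](S) ⋈[e=a] R)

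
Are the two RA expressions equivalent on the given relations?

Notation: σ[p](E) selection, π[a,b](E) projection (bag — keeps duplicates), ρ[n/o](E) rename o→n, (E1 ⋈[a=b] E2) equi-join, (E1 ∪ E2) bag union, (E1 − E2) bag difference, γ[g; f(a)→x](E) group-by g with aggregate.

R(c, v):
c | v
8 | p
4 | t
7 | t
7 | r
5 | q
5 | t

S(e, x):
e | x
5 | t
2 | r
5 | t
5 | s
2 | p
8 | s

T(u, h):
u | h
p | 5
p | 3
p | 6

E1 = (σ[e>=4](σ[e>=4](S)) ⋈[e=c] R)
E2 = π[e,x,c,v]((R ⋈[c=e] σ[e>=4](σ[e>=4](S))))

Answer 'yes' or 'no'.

E1 per-node cardinality:
  S → 6
  σ[e>=4](S) → 4
  σ[e>=4](σ[e>=4](S)) → 4
  R → 6
  (σ[e>=4](σ[e>=4](S)) ⋈[e=c] R) → 7
E2 per-node cardinality:
  R → 6
  S → 6
  σ[e>=4](S) → 4
  σ[e>=4](σ[e>=4](S)) → 4
  (R ⋈[c=e] σ[e>=4](σ[e>=4](S))) → 7
  π[e,x,c,v]((R ⋈[c=e] σ[e>=4](σ[e>=4](S)))) → 7

E1 and E2 produce the same multiset:
e | x | c | v
5 | s | 5 | q
5 | s | 5 | t
5 | t | 5 | q
5 | t | 5 | q
5 | t | 5 | t
5 | t | 5 | t
8 | s | 8 | p

yes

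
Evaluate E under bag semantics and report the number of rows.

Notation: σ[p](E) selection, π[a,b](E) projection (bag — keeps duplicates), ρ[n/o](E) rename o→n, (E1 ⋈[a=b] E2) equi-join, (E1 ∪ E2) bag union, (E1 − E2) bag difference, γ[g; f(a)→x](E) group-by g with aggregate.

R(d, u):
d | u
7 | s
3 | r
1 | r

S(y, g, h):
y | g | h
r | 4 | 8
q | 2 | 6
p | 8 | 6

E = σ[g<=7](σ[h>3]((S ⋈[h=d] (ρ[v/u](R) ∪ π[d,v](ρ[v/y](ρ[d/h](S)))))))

Stepwise |·|:
  S → 3
  R → 3
  ρ[v/u](R) → 3
  S → 3
  ρ[d/h](S) → 3
  ρ[v/y](ρ[d/h](S)) → 3
  π[d,v](ρ[v/y](ρ[d/h](S))) → 3
  (ρ[v/u](R) ∪ π[d,v](ρ[v/y](ρ[d/h](S)))) → 6
  (S ⋈[h=d] (ρ[v/u](R) ∪ π[d,v](ρ[v/y](ρ[d/h](S))))) → 5
  σ[h>3]((S ⋈[h=d] (ρ[v/u](R) ∪ π[d,v](ρ[v/y](ρ[d/h](S)))))) → 5
  σ[g<=7](σ[h>3]((S ⋈[h=d] (ρ[v/u](R) ∪ π[d,v](ρ[v/y](ρ[d/h](S))))))) → 3

|E| = 3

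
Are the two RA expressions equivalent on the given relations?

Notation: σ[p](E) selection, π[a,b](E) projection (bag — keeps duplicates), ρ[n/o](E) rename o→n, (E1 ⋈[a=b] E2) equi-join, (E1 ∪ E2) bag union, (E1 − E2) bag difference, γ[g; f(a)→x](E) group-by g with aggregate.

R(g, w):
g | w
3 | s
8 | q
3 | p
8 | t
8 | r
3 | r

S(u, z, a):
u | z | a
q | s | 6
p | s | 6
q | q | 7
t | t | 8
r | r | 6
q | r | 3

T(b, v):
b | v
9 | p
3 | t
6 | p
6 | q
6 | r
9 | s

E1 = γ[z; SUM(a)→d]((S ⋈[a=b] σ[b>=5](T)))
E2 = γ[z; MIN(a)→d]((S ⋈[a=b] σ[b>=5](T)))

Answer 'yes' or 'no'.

E1 stepwise |·|:
  S → 6
  T → 6
  σ[b>=5](T) → 5
  (S ⋈[a=b] σ[b>=5](T)) → 9
  γ[z; SUM(a)→d]((S ⋈[a=b] σ[b>=5](T))) → 2
E2 stepwise |·|:
  S → 6
  T → 6
  σ[b>=5](T) → 5
  (S ⋈[a=b] σ[b>=5](T)) → 9
  γ[z; MIN(a)→d]((S ⋈[a=b] σ[b>=5](T))) → 2

E1 result:
z | d
r | 18
s | 36
E2 result:
z | d
r | 6
s | 6
Witness: ('r', 18) appears 1× in E1 but 0× in E2.

no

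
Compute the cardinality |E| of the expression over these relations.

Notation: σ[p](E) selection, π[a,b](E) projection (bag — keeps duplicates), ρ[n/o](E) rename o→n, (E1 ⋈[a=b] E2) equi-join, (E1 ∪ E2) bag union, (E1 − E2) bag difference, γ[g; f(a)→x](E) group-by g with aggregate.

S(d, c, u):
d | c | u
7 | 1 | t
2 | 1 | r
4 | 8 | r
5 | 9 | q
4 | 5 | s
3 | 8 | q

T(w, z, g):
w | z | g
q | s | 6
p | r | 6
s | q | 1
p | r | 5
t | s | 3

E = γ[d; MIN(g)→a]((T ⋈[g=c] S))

Subexpression sizes:
  T → 5
  S → 6
  (T ⋈[g=c] S) → 3
  γ[d; MIN(g)→a]((T ⋈[g=c] S)) → 3

|E| = 3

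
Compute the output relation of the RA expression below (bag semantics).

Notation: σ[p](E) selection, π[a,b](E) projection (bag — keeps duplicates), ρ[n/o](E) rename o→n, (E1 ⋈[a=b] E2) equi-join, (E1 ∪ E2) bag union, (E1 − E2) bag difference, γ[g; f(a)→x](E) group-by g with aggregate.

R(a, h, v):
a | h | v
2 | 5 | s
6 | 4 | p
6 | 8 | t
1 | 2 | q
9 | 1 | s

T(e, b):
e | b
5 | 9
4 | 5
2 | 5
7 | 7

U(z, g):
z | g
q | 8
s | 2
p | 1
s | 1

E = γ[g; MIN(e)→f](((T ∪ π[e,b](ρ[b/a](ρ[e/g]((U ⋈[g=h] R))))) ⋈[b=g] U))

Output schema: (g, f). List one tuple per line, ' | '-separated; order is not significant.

Per-node cardinality:
  T → 4
  U → 4
  R → 5
  (U ⋈[g=h] R) → 4
  ρ[e/g]((U ⋈[g=h] R)) → 4
  ρ[b/a](ρ[e/g]((U ⋈[g=h] R))) → 4
  π[e,b](ρ[b/a](ρ[e/g]((U ⋈[g=h] R)))) → 4
  (T ∪ π[e,b](ρ[b/a](ρ[e/g]((U ⋈[g=h] R))))) → 8
  U → 4
  ((T ∪ π[e,b](ρ[b/a](ρ[e/g]((U ⋈[g=h] R))))) ⋈[b=g] U) → 2
  γ[g; MIN(e)→f](((T ∪ π[e,b](ρ[b/a](ρ[e/g]((U ⋈[g=h] R))))) ⋈[b=g] U)) → 1

== RESULT ==
g | f
1 | 2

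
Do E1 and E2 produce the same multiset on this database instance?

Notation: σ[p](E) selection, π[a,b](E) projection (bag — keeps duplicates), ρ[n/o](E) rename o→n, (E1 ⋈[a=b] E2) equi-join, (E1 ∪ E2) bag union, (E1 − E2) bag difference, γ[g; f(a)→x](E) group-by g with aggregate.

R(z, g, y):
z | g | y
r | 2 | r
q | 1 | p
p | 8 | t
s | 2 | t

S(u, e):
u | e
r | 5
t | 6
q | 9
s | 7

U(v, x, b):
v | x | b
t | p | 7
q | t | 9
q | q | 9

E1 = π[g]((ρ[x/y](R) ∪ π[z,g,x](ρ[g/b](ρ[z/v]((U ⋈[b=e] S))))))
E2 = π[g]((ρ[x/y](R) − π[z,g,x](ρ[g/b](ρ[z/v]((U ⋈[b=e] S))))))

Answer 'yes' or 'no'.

E1 per-node cardinality:
  R → 4
  ρ[x/y](R) → 4
  U → 3
  S → 4
  (U ⋈[b=e] S) → 3
  ρ[z/v]((U ⋈[b=e] S)) → 3
  ρ[g/b](ρ[z/v]((U ⋈[b=e] S))) → 3
  π[z,g,x](ρ[g/b](ρ[z/v]((U ⋈[b=e] S)))) → 3
  (ρ[x/y](R) ∪ π[z,g,x](ρ[g/b](ρ[z/v]((U ⋈[b=e] S))))) → 7
  π[g]((ρ[x/y](R) ∪ π[z,g,x](ρ[g/b](ρ[z/v]((U ⋈[b=e] S)))))) → 7
E2 per-node cardinality:
  R → 4
  ρ[x/y](R) → 4
  U → 3
  S → 4
  (U ⋈[b=e] S) → 3
  ρ[z/v]((U ⋈[b=e] S)) → 3
  ρ[g/b](ρ[z/v]((U ⋈[b=e] S))) → 3
  π[z,g,x](ρ[g/b](ρ[z/v]((U ⋈[b=e] S)))) → 3
  (ρ[x/y](R) − π[z,g,x](ρ[g/b](ρ[z/v]((U ⋈[b=e] S))))) → 4
  π[g]((ρ[x/y](R) − π[z,g,x](ρ[g/b](ρ[z/v]((U ⋈[b=e] S)))))) → 4

E1 result:
g
1
2
2
7
8
9
9
E2 result:
g
1
2
2
8
Witness: (7,) appears 1× in E1 but 0× in E2.

no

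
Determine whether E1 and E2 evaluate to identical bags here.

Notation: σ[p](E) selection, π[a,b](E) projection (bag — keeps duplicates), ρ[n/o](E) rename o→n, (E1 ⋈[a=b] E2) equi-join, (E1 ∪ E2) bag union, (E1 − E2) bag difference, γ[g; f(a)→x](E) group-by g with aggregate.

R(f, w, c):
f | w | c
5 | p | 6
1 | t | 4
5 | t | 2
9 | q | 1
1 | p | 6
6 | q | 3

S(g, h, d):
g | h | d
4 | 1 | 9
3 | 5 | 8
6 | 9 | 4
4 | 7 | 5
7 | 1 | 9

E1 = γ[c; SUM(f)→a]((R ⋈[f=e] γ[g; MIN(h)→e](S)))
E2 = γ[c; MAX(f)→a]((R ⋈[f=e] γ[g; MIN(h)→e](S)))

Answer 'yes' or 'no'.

E1 row counts bottom-up:
  R → 6
  S → 5
  γ[g; MIN(h)→e](S) → 4
  (R ⋈[f=e] γ[g; MIN(h)→e](S)) → 7
  γ[c; SUM(f)→a]((R ⋈[f=e] γ[g; MIN(h)→e](S))) → 4
E2 row counts bottom-up:
  R → 6
  S → 5
  γ[g; MIN(h)→e](S) → 4
  (R ⋈[f=e] γ[g; MIN(h)→e](S)) → 7
  γ[c; MAX(f)→a]((R ⋈[f=e] γ[g; MIN(h)→e](S))) → 4

E1 result:
c | a
1 | 9
2 | 5
4 | 2
6 | 7
E2 result:
c | a
1 | 9
2 | 5
4 | 1
6 | 5
Witness: (6, 5) appears 0× in E1 but 1× in E2.

no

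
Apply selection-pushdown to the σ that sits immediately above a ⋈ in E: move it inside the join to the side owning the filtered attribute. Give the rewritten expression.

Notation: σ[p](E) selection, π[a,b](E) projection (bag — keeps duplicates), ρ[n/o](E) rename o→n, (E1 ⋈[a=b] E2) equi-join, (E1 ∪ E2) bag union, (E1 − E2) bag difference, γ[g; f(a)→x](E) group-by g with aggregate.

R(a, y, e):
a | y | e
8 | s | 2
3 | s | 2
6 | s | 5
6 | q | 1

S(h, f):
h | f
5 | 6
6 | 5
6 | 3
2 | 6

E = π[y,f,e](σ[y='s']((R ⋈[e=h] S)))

σ filters on y, owned by the left side.
E' = π[y,f,e]((σ[y='s'](R) ⋈[e=h] S))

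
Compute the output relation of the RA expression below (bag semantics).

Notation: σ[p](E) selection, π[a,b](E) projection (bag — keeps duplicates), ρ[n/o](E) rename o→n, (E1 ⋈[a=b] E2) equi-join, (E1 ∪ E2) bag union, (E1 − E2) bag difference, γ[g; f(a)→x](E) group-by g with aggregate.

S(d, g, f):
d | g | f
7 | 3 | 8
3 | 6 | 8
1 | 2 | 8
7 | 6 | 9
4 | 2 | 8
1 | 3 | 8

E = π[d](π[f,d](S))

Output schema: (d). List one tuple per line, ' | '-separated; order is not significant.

Stepwise |·|:
  S → 6
  π[f,d](S) → 6
  π[d](π[f,d](S)) → 6

== RESULT ==
d
1
1
3
4
7
7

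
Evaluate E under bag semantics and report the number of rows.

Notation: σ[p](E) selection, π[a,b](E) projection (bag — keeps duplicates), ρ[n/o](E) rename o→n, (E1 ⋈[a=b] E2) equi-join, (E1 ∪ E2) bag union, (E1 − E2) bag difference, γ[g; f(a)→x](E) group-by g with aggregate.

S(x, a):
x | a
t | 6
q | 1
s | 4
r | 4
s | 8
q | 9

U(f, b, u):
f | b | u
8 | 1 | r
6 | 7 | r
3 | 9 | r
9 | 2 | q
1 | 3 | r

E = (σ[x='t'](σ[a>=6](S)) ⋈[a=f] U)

Row counts bottom-up:
  S → 6
  σ[a>=6](S) → 3
  σ[x='t'](σ[a>=6](S)) → 1
  U → 5
  (σ[x='t'](σ[a>=6](S)) ⋈[a=f] U) → 1

|E| = 1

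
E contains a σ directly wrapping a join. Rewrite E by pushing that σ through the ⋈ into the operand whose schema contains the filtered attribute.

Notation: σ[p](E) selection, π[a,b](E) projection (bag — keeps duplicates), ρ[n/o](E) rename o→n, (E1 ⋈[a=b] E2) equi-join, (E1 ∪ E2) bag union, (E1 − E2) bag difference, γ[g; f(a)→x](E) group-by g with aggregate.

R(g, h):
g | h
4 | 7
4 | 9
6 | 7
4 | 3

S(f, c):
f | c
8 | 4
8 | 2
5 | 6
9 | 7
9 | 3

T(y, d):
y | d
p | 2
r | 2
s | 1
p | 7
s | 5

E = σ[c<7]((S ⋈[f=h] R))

σ filters on c, owned by the left side.
E' = (σ[c<7](S) ⋈[f=h] R)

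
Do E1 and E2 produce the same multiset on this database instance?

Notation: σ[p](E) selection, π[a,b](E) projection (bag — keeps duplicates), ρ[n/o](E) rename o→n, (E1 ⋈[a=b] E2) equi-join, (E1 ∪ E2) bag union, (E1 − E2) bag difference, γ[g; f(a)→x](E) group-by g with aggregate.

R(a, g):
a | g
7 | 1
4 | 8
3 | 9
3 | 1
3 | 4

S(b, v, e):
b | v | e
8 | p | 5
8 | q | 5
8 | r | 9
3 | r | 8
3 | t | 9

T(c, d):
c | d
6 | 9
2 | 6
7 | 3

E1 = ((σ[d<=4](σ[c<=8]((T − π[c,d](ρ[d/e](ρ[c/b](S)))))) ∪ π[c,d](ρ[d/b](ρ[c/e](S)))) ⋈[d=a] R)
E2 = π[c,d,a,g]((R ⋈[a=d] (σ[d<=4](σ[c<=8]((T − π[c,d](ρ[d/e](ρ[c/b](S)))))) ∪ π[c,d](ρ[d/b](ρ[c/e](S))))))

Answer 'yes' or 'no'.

E1 row counts bottom-up:
  T → 3
  S → 5
  ρ[c/b](S) → 5
  ρ[d/e](ρ[c/b](S)) → 5
  π[c,d](ρ[d/e](ρ[c/b](S))) → 5
  (T − π[c,d](ρ[d/e](ρ[c/b](S)))) → 3
  σ[c<=8]((T − π[c,d](ρ[d/e](ρ[c/b](S))))) → 3
  σ[d<=4](σ[c<=8]((T − π[c,d](ρ[d/e](ρ[c/b](S)))))) → 1
  S → 5
  ρ[c/e](S) → 5
  ρ[d/b](ρ[c/e](S)) → 5
  π[c,d](ρ[d/b](ρ[c/e](S))) → 5
  (σ[d<=4](σ[c<=8]((T − π[c,d](ρ[d/e](ρ[c/b](S)))))) ∪ π[c,d](ρ[d/b](ρ[c/e](S)))) → 6
  R → 5
  ((σ[d<=4](σ[c<=8]((T − π[c,d](ρ[d/e](ρ[c/b](S)))))) ∪ π[c,d](ρ[d/b](ρ[c/e](S)))) ⋈[d=a] R) → 9
E2 row counts bottom-up:
  R → 5
  T → 3
  S → 5
  ρ[c/b](S) → 5
  ρ[d/e](ρ[c/b](S)) → 5
  π[c,d](ρ[d/e](ρ[c/b](S))) → 5
  (T − π[c,d](ρ[d/e](ρ[c/b](S)))) → 3
  σ[c<=8]((T − π[c,d](ρ[d/e](ρ[c/b](S))))) → 3
  σ[d<=4](σ[c<=8]((T − π[c,d](ρ[d/e](ρ[c/b](S)))))) → 1
  S → 5
  ρ[c/e](S) → 5
  ρ[d/b](ρ[c/e](S)) → 5
  π[c,d](ρ[d/b](ρ[c/e](S))) → 5
  (σ[d<=4](σ[c<=8]((T − π[c,d](ρ[d/e](ρ[c/b](S)))))) ∪ π[c,d](ρ[d/b](ρ[c/e](S)))) → 6
  (R ⋈[a=d] (σ[d<=4](σ[c<=8]((T − π[c,d](ρ[d/e](ρ[c/b](S)))))) ∪ π[c,d](ρ[d/b](ρ[c/e](S))))) → 9
  π[c,d,a,g]((R ⋈[a=d] (σ[d<=4](σ[c<=8]((T − π[c,d](ρ[d/e](ρ[c/b](S)))))) ∪ π[c,d](ρ[d/b](ρ[c/e](S)))))) → 9

E1 and E2 produce the same multiset:
c | d | a | g
7 | 3 | 3 | 1
7 | 3 | 3 | 4
7 | 3 | 3 | 9
8 | 3 | 3 | 1
8 | 3 | 3 | 4
8 | 3 | 3 | 9
9 | 3 | 3 | 1
9 | 3 | 3 | 4
9 | 3 | 3 | 9

yes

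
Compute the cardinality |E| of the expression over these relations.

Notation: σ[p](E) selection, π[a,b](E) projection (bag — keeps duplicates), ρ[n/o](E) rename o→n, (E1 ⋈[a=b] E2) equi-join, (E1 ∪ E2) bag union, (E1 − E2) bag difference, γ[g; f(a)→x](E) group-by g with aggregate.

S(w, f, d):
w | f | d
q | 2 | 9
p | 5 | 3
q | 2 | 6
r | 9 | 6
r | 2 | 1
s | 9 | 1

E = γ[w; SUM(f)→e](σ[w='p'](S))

Stepwise |·|:
  S → 6
  σ[w='p'](S) → 1
  γ[w; SUM(f)→e](σ[w='p'](S)) → 1

|E| = 1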